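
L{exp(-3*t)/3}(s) 1/(3*(s + 3))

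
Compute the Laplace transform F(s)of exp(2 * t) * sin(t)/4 1/(4 * ((s - 2)^2 + 1))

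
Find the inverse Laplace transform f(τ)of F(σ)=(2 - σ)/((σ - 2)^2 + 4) -exp(2 * τ) * cos(2 * τ)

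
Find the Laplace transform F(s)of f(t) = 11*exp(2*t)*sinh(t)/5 11/(5*((s - 2)^2 - 1))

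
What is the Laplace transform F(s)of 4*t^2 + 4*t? 4/s^2 + 8/s^3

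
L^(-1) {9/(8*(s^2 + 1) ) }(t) 9*sin(t) /8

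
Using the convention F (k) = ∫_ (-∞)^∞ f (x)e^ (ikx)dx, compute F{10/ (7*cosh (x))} 10*pi/ (7*cosh (pi*k/2))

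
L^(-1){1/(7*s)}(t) 1/7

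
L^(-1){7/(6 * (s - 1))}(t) 7 * exp(t)/6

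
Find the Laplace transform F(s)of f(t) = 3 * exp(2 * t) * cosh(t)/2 3 * (s - 2)/(2 * ((s - 2)^2 - 1))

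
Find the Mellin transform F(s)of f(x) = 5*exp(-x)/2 5*gamma(s)/2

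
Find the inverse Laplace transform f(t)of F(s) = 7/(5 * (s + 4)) 7 * exp(-4 * t)/5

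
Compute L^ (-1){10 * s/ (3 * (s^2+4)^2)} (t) 5 * t * sin (2 * t)/6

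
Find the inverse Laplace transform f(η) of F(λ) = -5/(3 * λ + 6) -5 * exp(-2 * η) /3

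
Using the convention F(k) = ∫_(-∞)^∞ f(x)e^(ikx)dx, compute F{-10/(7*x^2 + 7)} -10*pi*exp(-Abs(k))/7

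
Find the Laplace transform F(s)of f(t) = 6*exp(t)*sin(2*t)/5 12/(5*((s - 1)^2 + 4))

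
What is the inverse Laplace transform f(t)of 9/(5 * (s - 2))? 9 * exp(2 * t)/5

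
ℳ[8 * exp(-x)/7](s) 8 * gamma(s)/7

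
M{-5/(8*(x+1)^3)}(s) -5*pi*(s - 2)*(s - 1)/(16*sin(pi*s))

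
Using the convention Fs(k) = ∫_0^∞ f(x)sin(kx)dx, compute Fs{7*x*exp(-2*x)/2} 14*k/(k^2 + 4)^2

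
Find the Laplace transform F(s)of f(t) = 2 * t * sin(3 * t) 12 * s/(s^2 + 9)^2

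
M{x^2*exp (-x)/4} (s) gamma (s + 2)/4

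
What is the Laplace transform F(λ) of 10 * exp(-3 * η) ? 10/(λ + 3) 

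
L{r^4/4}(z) 6/z^5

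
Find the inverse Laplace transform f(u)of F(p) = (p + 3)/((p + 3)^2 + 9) exp(-3*u)*cos(3*u)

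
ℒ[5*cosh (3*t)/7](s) 5*s/ (7*(s^2 - 9))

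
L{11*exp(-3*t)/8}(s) 11/(8*(s + 3))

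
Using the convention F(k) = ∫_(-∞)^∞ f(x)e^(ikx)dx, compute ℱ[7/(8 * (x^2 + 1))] 7 * pi * exp(-Abs(k))/8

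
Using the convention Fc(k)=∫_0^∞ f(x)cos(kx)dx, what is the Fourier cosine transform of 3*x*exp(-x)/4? 3*(1 - k^2)/(4*(k^2 + 1)^2)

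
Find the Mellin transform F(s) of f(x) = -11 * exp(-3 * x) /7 -11 * gamma(s) /(7 * 3^s) 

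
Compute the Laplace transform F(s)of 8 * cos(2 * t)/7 8 * s/(7 * (s^2+4))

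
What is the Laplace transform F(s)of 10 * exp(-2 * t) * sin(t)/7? 10/(7 * ((s + 2)^2 + 1))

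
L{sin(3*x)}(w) 3/(w^2+9)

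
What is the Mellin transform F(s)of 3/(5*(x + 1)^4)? gamma(s)*gamma(4 - s)/10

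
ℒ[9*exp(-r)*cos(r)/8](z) 9*(z + 1)/(8*((z + 1)^2 + 1))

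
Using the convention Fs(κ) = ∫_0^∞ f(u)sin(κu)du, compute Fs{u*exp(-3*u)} 6*κ/(κ^2 + 9)^2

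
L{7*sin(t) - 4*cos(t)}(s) 7/(s^2 + 1) - 4*s/(s^2 + 1)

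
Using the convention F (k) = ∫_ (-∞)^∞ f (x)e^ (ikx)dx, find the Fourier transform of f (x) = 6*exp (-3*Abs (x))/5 36/ (5*(k^2 + 9))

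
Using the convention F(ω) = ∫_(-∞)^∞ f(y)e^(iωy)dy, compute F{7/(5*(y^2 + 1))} 7*pi*exp(-Abs(ω))/5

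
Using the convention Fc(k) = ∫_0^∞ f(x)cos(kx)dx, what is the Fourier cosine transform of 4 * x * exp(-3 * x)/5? 4 * (9 - k^2)/(5 * (k^2 + 9)^2)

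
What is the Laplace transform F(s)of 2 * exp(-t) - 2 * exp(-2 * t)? 2/(s + 1) - 2/(s + 2)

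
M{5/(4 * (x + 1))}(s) 5 * pi * csc(pi * s)/4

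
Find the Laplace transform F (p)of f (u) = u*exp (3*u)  (p - 3)^ (-2)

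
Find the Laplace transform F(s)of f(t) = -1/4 -1/(4*s)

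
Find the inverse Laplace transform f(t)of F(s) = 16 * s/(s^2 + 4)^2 4 * t * sin(2 * t)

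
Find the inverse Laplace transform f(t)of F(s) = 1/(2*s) 1/2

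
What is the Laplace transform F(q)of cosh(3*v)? q/(q^2 - 9)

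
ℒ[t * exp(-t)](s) (s + 1)^(-2)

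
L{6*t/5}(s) 6/(5*s^2) 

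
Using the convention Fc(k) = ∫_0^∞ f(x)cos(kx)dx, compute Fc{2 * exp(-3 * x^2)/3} sqrt(3) * sqrt(pi) * exp(-k^2/12)/9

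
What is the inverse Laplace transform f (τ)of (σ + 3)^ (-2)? τ * exp (-3 * τ)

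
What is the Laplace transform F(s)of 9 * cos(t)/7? 9 * s/(7 * (s^2+1))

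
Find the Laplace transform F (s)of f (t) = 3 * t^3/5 18/ (5 * s^4)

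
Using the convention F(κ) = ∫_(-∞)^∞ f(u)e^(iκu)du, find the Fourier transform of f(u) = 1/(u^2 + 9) pi*exp(-3*Abs(κ))/3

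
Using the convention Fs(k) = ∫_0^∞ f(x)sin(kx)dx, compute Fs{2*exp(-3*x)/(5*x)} 2*atan(k/3)/5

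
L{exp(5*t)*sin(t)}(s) 1/((s - 5)^2+1)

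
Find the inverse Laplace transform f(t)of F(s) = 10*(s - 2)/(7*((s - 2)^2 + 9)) 10*exp(2*t)*cos(3*t)/7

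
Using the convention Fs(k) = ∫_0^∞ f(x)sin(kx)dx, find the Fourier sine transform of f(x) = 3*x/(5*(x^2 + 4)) 3*pi*exp(-2*k)/10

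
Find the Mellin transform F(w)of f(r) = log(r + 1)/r -pi*csc(pi*w)/(w - 1)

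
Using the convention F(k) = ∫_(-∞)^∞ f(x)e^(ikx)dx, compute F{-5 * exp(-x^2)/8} -5 * sqrt(pi) * exp(-k^2/4)/8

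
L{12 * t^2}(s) 24/s^3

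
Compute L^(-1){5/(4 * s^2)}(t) 5 * t/4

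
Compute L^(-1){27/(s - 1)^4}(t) 9*t^3*exp(t)/2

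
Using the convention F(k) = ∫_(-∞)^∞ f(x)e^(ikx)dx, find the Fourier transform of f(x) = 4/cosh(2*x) 2*pi/cosh(pi*k/4)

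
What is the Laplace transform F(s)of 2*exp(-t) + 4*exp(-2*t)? 4/(s + 2) + 2/(s + 1)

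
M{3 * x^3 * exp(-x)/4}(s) 3 * gamma(s + 3)/4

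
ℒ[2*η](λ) 2/λ^2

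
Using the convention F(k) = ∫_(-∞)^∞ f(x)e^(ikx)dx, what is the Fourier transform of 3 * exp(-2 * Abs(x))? 12/(k^2 + 4)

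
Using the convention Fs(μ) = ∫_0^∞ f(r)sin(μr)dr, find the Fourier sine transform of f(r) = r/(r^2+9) pi*exp(-3*μ)/2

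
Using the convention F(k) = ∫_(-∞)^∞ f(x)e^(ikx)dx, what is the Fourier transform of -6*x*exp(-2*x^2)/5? -3*sqrt(2)*I*sqrt(pi)*k*exp(-k^2/8)/20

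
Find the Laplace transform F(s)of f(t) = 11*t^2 22/s^3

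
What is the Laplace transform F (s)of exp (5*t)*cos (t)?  (s - 5)/ ( (s - 5)^2 + 1)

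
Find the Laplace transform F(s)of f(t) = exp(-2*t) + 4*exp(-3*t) 4/(s + 3) + 1/(s + 2)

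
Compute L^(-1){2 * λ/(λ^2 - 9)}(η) 2 * cosh(3 * η)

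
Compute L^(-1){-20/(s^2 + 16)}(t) -5 * sin(4 * t)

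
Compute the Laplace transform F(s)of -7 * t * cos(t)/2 7 * (1 - s^2)/(2 * (s^2 + 1)^2)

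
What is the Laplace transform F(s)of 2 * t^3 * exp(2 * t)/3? 4/(s - 2)^4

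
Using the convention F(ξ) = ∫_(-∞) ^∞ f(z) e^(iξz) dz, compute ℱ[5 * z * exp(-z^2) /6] 5 * I * sqrt(pi) * ξ * exp(-ξ^2/4) /12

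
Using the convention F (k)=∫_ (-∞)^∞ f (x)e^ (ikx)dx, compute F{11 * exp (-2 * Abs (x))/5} 44/ (5 * (k^2+4))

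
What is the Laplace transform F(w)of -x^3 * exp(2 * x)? -6/(w - 2)^4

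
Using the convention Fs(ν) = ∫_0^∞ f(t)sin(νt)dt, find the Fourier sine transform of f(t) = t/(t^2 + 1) pi*exp(-ν)/2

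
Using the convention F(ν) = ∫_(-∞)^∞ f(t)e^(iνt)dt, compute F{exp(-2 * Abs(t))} 4/(ν^2 + 4)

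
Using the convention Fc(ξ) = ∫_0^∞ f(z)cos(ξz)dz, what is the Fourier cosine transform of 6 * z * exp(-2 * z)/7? 6 * (4 - ξ^2)/(7 * (ξ^2 + 4)^2)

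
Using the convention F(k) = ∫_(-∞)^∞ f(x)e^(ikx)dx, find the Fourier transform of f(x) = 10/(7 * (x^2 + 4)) 5 * pi * exp(-2 * Abs(k))/7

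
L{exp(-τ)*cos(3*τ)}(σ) (σ + 1)/((σ + 1)^2 + 9)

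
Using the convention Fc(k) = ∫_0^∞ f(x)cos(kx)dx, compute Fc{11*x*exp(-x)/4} 11*(1 - k^2)/(4*(k^2+1)^2)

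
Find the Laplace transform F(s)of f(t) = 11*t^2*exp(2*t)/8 11/(4*(s - 2)^3)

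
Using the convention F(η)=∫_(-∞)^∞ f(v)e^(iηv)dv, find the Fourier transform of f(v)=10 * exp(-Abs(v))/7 20/(7 * (η^2+1))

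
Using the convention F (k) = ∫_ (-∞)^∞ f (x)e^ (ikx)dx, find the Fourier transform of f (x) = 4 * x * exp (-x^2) 2 * I * sqrt (pi) * k * exp (-k^2/4)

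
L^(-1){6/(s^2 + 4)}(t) 3*sin(2*t)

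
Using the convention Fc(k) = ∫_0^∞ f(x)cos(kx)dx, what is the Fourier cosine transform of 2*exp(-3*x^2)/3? sqrt(3)*sqrt(pi)*exp(-k^2/12)/9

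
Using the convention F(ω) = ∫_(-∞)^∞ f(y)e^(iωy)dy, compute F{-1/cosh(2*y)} -pi/(2*cosh(pi*ω/4))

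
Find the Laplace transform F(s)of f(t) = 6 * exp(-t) 6/(s+1)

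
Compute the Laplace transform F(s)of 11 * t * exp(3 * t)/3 11/(3 * (s - 3)^2)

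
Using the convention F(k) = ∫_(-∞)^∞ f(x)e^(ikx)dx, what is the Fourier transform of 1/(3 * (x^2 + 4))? pi * exp(-2 * Abs(k))/6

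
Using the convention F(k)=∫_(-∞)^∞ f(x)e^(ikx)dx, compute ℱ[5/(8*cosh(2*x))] 5*pi/(16*cosh(pi*k/4))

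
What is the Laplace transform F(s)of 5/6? 5/(6*s)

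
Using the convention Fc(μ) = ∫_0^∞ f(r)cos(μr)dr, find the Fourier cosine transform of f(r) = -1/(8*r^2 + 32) -pi*exp(-2*μ)/32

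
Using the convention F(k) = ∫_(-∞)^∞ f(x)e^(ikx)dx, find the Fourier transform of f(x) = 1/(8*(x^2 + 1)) pi*exp(-Abs(k))/8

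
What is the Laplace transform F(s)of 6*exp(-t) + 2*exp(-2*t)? 6/(s + 1) + 2/(s + 2)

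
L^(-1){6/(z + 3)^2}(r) 6 * r * exp(-3 * r)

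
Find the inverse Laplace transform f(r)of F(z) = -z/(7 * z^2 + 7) -cos(r)/7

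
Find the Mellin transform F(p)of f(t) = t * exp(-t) gamma(p + 1)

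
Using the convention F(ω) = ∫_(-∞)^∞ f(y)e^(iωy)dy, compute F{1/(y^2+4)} pi*exp(-2*Abs(ω))/2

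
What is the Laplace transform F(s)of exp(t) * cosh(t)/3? (s - 1)/(3 * s * (s - 2))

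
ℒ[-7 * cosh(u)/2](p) -7 * p/(2 * p^2 - 2)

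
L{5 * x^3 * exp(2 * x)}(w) 30/(w - 2)^4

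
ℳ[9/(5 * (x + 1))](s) 9 * pi * csc(pi * s)/5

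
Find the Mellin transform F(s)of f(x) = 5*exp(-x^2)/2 5*gamma(s/2)/4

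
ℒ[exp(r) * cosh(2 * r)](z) (z - 1) /((z - 1) ^2 - 4) 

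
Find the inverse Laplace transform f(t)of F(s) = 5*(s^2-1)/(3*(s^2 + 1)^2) 5*t*cos(t)/3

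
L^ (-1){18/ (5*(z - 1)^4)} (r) 3*r^3*exp (r)/5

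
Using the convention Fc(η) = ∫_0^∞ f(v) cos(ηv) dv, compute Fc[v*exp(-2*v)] (4 - η^2) /(η^2 + 4) ^2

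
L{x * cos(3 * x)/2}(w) (w^2 - 9)/(2 * (w^2 + 9)^2)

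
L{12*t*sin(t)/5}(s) 24*s/(5*(s^2 + 1)^2)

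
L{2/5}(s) 2/(5*s)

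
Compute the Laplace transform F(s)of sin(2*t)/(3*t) atan(2/s)/3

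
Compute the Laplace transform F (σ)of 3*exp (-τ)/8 3/ (8*(σ+1))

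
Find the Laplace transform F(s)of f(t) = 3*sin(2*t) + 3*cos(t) 3*s/(s^2 + 1) + 6/(s^2 + 4)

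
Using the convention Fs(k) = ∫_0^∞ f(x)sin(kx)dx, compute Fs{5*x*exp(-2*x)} 20*k/(k^2 + 4)^2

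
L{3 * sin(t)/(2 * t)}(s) 3 * atan(1/s)/2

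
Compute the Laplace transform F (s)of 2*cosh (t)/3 2*s/ (3*(s^2 - 1))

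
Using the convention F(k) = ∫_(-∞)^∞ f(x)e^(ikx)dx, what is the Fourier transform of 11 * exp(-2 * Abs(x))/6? 22/(3 * (k^2 + 4))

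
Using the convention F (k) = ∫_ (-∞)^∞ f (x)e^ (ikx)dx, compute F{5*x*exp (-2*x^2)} 5*sqrt (2)*I*sqrt (pi)*k*exp (-k^2/8)/8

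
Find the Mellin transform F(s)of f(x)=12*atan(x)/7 -6*pi*sec(pi*s/2)/(7*s)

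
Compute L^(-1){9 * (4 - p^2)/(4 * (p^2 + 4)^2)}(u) -9 * u * cos(2 * u)/4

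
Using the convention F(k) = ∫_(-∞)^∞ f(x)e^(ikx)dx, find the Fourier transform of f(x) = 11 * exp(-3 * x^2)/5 11 * sqrt(3) * sqrt(pi) * exp(-k^2/12)/15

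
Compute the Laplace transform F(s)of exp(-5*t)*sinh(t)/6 1/(6*((s+5)^2 - 1))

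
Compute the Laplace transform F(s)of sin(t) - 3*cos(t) 1/(s^2 + 1) - 3*s/(s^2 + 1)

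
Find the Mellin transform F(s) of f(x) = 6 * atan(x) -3 * pi * sec(pi * s/2) /s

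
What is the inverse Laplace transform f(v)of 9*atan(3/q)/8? 9*sin(3*v)/(8*v)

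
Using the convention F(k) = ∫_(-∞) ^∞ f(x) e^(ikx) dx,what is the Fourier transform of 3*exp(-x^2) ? 3*sqrt(pi)*exp(-k^2/4) 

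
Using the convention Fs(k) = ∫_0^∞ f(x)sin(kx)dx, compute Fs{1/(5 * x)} pi/10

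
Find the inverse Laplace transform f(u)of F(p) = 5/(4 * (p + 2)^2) 5 * u * exp(-2 * u)/4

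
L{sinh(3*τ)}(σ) 3/(σ^2 - 9)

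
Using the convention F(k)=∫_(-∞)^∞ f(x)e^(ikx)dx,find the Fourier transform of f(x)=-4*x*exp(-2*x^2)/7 -sqrt(2)*I*sqrt(pi)*k*exp(-k^2/8)/14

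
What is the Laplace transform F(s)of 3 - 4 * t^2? 3/s - 8/s^3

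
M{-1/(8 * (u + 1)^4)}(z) pi * (z - 3) * (z - 2) * (z - 1)/(48 * sin(pi * z))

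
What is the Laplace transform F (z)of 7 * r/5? 7/ (5 * z^2)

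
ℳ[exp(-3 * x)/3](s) gamma(s)/(3 * 3^s)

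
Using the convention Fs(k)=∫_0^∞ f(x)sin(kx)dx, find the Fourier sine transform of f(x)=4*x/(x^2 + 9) 2*pi*exp(-3*k)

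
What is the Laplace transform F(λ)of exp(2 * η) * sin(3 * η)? 3/((λ - 2)^2 + 9)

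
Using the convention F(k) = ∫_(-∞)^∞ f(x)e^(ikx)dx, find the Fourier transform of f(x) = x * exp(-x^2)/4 I * sqrt(pi) * k * exp(-k^2/4)/8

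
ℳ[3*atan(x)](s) -3*pi*sec(pi*s/2)/(2*s)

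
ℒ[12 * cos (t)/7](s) 12 * s/ (7 * (s^2 + 1))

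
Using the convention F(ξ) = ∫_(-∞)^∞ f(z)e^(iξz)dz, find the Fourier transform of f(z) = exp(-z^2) sqrt(pi) * exp(-ξ^2/4)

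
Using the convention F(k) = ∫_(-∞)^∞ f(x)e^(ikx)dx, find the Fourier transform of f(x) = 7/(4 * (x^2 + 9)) 7 * pi * exp(-3 * Abs(k))/12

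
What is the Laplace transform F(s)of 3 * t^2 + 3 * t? 3/s^2 + 6/s^3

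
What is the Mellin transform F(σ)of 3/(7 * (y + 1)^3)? 3 * pi * (σ - 2) * (σ - 1)/(14 * sin(pi * σ))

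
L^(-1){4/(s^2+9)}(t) 4 * sin(3 * t)/3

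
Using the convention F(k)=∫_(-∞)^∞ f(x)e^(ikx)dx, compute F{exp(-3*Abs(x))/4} 3/(2*(k^2 + 9))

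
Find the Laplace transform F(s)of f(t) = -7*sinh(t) -7/(s^2 - 1)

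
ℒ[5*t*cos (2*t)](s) 5*(s^2 - 4)/ (s^2 + 4)^2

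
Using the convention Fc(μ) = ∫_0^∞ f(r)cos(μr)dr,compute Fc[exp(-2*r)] 2/(μ^2+4)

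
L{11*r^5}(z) 1320/z^6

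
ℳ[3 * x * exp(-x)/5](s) 3 * gamma(s+1)/5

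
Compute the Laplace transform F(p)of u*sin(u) 2*p/(p^2 + 1)^2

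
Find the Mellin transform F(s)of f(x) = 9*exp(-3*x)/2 3^(2 - s)*gamma(s)/2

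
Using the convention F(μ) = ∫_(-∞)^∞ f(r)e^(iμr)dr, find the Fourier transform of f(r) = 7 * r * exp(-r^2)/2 7 * I * sqrt(pi) * μ * exp(-μ^2/4)/4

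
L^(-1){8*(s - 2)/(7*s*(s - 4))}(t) 8*exp(2*t)*cosh(2*t)/7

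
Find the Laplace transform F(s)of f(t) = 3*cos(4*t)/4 3*s/(4*(s^2 + 16))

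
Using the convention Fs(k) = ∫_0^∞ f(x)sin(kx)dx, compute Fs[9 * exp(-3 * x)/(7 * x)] 9 * atan(k/3)/7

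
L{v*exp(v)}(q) (q - 1)^(-2)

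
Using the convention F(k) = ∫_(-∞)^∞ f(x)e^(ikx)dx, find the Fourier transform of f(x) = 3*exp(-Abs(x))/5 6/(5*(k^2+1))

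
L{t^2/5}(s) 2/(5*s^3)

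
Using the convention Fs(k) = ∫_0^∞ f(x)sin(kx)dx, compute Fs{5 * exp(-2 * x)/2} 5 * k/(2 * (k^2 + 4))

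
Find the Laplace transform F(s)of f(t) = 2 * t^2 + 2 4/s^3 + 2/s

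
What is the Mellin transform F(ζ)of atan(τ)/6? -pi*sec(pi*ζ/2)/(12*ζ)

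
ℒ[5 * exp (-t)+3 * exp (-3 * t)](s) 3/ (s+3)+5/ (s+1)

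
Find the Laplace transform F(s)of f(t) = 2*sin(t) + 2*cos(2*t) 2*s/(s^2 + 4) + 2/(s^2 + 1)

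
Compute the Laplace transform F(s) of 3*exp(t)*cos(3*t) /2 3*(s - 1) /(2*((s - 1) ^2 + 9) ) 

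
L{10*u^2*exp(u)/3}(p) 20/(3*(p - 1)^3)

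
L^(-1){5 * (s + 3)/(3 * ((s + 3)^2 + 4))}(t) 5 * exp(-3 * t) * cos(2 * t)/3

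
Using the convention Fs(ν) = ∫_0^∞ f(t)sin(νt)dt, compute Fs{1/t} pi/2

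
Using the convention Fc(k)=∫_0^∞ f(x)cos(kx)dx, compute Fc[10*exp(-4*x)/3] 40/(3*(k^2 + 16))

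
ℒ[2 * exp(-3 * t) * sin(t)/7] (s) 2/(7 * ((s + 3)^2 + 1))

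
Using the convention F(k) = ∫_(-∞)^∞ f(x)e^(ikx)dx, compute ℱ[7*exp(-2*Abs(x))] 28/(k^2 + 4)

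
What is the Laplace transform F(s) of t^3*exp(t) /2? 3/(s - 1) ^4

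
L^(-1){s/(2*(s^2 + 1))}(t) cos(t)/2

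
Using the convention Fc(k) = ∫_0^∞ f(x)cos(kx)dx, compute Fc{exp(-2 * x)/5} 2/(5 * (k^2 + 4))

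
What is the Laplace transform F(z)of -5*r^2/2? -5/z^3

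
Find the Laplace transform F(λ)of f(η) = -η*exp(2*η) -1/(λ - 2)^2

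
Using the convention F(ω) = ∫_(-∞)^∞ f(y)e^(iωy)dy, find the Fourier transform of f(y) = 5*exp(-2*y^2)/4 5*sqrt(2)*sqrt(pi)*exp(-ω^2/8)/8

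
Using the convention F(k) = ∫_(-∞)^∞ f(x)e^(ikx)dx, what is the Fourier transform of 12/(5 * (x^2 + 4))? 6 * pi * exp(-2 * Abs(k))/5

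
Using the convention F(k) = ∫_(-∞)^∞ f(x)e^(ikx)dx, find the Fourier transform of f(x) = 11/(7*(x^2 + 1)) 11*pi*exp(-Abs(k))/7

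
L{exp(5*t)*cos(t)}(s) (s - 5)/((s - 5)^2 + 1)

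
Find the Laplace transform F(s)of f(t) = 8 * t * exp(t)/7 8/(7 * (s - 1)^2)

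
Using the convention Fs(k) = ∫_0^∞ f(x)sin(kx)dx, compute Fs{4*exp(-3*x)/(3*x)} 4*atan(k/3)/3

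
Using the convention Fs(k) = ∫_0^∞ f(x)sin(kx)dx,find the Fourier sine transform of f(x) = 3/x 3 * pi/2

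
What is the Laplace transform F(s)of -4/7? -4/(7 * s)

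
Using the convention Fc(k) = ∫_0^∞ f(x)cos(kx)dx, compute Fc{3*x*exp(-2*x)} 3*(4 - k^2)/(k^2 + 4)^2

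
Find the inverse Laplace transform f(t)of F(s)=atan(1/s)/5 sin(t)/(5 * t)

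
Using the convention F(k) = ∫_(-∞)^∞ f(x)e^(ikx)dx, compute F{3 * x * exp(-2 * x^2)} 3 * sqrt(2) * I * sqrt(pi) * k * exp(-k^2/8)/8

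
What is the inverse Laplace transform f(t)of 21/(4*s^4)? 7*t^3/8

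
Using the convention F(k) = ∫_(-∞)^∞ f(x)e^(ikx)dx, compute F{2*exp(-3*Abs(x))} 12/(k^2+9)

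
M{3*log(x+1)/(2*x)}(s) -3*pi*csc(pi*s)/(2*s - 2)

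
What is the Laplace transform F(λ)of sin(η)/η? atan(1/λ)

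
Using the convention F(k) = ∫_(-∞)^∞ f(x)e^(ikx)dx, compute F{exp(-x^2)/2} sqrt(pi)*exp(-k^2/4)/2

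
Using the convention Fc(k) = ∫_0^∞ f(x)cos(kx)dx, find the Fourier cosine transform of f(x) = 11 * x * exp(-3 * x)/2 11 * (9 - k^2)/(2 * (k^2+9)^2)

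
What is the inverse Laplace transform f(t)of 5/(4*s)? 5/4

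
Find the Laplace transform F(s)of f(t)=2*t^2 4/s^3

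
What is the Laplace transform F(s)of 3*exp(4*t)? 3/(s - 4)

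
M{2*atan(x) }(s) -pi*sec(pi*s/2) /s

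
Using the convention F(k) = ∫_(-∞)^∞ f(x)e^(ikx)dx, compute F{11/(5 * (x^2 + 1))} 11 * pi * exp(-Abs(k))/5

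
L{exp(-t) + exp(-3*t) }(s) 1/(s + 1) + 1/(s + 3) 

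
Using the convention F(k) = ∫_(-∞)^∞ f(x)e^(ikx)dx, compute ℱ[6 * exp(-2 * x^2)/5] 3 * sqrt(2) * sqrt(pi) * exp(-k^2/8)/5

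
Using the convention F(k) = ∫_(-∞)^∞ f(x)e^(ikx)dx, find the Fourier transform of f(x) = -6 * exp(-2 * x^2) -3 * sqrt(2) * sqrt(pi) * exp(-k^2/8)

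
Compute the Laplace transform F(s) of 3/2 3/(2 * s) 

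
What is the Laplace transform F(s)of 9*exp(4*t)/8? 9/(8*(s - 4))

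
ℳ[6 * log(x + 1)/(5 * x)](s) -6 * pi * csc(pi * s)/(5 * s - 5)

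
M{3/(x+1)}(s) 3 * pi * csc(pi * s)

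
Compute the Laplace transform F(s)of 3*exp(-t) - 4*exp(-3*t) 3/(s + 1) - 4/(s + 3)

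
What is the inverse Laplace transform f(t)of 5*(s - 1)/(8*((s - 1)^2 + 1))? 5*exp(t)*cos(t)/8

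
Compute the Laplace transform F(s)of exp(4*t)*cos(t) (s - 4)/((s - 4)^2 + 1)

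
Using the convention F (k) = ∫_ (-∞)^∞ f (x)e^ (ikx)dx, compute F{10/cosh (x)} 10 * pi/cosh (pi * k/2)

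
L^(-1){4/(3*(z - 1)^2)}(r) 4*r*exp(r)/3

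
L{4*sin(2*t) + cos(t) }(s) s/(s^2 + 1) + 8/(s^2 + 4) 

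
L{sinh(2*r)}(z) 2/(z^2 - 4)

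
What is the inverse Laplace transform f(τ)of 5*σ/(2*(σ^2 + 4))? 5*cos(2*τ)/2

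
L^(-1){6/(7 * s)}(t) 6/7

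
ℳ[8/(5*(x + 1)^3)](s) 4*pi*(s - 2)*(s - 1)/(5*sin(pi*s))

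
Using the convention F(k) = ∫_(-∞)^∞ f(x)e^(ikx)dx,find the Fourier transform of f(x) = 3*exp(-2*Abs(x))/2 6/(k^2 + 4)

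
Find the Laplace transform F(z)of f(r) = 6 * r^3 36/z^4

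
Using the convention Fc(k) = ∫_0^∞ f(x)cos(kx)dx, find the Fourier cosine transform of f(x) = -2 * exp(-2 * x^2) -sqrt(2) * sqrt(pi) * exp(-k^2/8)/2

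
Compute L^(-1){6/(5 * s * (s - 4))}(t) 3 * exp(2 * t) * sinh(2 * t)/5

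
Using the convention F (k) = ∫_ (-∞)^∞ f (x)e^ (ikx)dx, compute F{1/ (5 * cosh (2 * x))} pi/ (10 * cosh (pi * k/4))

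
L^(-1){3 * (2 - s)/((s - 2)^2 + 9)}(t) -3 * exp(2 * t) * cos(3 * t)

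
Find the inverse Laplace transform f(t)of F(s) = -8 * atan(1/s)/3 -8 * sin(t)/(3 * t)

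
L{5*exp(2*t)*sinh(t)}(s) 5/((s - 2)^2 - 1)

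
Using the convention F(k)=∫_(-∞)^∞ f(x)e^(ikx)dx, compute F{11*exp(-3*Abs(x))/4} 33/(2*(k^2 + 9))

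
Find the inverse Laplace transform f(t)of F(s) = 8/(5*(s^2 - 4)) 4*sinh(2*t)/5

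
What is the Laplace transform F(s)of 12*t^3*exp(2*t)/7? 72/(7*(s - 2)^4)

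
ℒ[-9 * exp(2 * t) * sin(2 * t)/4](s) -9/(2 * (s - 2)^2 + 8)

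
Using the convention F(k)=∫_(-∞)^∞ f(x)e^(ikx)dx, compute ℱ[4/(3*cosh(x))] 4*pi/(3*cosh(pi*k/2))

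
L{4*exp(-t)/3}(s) 4/(3*(s + 1))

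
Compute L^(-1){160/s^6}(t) 4 * t^5/3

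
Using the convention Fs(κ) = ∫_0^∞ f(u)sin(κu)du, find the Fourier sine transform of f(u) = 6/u 3*pi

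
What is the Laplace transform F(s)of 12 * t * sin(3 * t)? 72 * s/(s^2 + 9)^2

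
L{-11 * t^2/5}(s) -22/(5 * s^3)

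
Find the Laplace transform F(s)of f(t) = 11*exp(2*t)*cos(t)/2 11*(s - 2)/(2*((s - 2)^2 + 1))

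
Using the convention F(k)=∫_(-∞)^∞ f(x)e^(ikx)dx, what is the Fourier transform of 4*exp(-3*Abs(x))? 24/(k^2 + 9)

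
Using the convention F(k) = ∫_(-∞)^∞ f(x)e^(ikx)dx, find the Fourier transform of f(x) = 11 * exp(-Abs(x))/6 11/(3 * (k^2 + 1))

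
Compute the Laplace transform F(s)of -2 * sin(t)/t -2 * atan(1/s)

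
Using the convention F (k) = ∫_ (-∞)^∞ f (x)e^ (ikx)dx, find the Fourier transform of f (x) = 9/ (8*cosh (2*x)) 9*pi/ (16*cosh (pi*k/4))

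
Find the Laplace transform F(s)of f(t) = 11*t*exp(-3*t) 11/(s+3)^2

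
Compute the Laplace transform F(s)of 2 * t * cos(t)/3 2 * (s^2 - 1)/(3 * (s^2 + 1)^2)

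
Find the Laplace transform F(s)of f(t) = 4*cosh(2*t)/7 4*s/(7*(s^2 - 4))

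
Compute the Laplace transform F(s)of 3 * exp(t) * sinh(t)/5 3/(5 * s * (s - 2))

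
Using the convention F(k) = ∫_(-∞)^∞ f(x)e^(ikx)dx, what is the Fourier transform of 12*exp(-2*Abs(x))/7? 48/(7*(k^2 + 4))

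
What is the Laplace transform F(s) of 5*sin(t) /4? 5/(4*(s^2 + 1) ) 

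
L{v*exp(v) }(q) (q - 1) ^(-2) 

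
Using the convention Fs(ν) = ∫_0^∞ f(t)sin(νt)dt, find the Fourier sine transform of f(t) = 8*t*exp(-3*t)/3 16*ν/(ν^2 + 9)^2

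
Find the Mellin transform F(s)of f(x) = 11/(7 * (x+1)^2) -11 * pi * (s - 1)/(7 * sin(pi * s))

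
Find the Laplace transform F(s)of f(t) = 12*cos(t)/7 12*s/(7*(s^2 + 1))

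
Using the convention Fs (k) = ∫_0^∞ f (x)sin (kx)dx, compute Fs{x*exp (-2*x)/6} 2*k/ (3*(k^2 + 4)^2)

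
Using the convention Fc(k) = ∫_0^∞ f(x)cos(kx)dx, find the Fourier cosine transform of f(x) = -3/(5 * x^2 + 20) -3 * pi * exp(-2 * k)/20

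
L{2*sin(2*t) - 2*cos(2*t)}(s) 4/(s^2+4) - 2*s/(s^2+4)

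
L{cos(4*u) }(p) p/(p^2+16) 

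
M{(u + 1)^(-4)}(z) gamma(z)*gamma(4 - z)/6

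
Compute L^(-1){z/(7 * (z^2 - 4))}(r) cosh(2 * r)/7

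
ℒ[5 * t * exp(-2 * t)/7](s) 5/(7 * (s + 2)^2)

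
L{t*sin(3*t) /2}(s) 3*s/(s^2 + 9) ^2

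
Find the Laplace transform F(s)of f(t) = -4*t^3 -24/s^4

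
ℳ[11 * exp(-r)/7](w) 11 * gamma(w)/7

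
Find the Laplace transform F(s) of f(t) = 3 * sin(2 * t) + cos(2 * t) 6/(s^2 + 4) + s/(s^2 + 4) 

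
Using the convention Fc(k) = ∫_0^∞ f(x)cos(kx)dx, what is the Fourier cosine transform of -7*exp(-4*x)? -28/(k^2 + 16)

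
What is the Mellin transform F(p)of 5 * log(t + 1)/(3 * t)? -5 * pi * csc(pi * p)/(3 * p - 3)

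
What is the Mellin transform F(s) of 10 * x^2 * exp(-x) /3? 10 * gamma(s + 2) /3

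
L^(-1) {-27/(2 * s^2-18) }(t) -9 * sinh(3 * t) /2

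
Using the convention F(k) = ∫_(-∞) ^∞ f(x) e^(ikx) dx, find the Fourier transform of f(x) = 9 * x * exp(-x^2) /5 9 * I * sqrt(pi) * k * exp(-k^2/4) /10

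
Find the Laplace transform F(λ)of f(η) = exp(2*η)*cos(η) (λ - 2)/((λ - 2)^2 + 1)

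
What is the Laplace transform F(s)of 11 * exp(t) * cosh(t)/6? 11 * (s - 1)/(6 * s * (s - 2))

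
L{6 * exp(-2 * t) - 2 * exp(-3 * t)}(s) 6/(s + 2) - 2/(s + 3)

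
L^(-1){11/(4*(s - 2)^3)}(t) 11*t^2*exp(2*t)/8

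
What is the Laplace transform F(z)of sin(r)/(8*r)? atan(1/z)/8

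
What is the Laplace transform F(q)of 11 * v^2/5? 22/(5 * q^3)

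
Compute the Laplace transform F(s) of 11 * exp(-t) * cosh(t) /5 11 * (s + 1) /(5 * s * (s + 2) ) 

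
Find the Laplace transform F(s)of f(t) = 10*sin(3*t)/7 30/(7*(s^2 + 9))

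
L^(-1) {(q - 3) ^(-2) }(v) v*exp(3*v) 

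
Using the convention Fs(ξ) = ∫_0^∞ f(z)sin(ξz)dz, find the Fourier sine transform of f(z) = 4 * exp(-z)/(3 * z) 4 * atan(ξ)/3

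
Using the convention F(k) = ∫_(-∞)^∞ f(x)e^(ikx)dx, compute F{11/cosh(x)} 11 * pi/cosh(pi * k/2)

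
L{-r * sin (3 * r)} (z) -6 * z/ (z^2 + 9)^2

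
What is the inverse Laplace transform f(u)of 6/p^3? 3*u^2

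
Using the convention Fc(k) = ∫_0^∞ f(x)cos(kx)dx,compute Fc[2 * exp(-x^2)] sqrt(pi) * exp(-k^2/4)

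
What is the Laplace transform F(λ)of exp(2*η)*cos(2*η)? (λ - 2)/((λ - 2)^2 + 4)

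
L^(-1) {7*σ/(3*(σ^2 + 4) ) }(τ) 7*cos(2*τ) /3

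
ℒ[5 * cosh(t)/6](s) 5 * s/(6 * (s^2 - 1))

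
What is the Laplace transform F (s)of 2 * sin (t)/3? 2/ (3 * (s^2 + 1))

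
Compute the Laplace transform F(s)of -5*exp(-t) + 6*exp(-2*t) 6/(s + 2) - 5/(s + 1)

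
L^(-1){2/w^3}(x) x^2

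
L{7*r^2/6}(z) 7/(3*z^3)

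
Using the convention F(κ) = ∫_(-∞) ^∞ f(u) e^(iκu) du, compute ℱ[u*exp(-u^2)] I*sqrt(pi)*κ*exp(-κ^2/4) /2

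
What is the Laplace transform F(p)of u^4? 24/p^5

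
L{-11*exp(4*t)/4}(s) -11/(4*s - 16)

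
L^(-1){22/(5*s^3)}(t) 11*t^2/5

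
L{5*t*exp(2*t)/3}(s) 5/(3*(s - 2)^2)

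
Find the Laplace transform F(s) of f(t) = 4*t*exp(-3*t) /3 4/(3*(s + 3) ^2) 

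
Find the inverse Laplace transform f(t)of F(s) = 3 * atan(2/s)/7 3 * sin(2 * t)/(7 * t)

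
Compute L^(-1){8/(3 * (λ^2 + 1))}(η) 8 * sin(η)/3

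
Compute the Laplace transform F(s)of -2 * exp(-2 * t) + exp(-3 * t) 1/(s + 3) - 2/(s + 2)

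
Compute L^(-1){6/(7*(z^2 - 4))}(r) 3*sinh(2*r)/7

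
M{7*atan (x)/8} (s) -7*pi*sec (pi*s/2)/ (16*s)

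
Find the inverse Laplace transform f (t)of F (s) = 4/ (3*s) 4/3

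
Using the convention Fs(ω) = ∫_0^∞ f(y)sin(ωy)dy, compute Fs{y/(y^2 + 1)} pi*exp(-ω)/2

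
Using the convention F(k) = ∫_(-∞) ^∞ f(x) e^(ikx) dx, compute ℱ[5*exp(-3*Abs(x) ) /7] 30/(7*(k^2 + 9) ) 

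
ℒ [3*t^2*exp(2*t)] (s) 6/(s - 2)^3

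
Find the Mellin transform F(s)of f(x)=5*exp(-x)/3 5*gamma(s)/3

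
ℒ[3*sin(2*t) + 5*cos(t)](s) 6/(s^2 + 4) + 5*s/(s^2 + 1) 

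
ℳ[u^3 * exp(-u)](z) gamma(z + 3)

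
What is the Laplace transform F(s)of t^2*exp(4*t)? 2/(s - 4)^3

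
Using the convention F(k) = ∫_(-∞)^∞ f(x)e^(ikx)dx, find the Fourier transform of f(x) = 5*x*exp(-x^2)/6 5*I*sqrt(pi)*k*exp(-k^2/4)/12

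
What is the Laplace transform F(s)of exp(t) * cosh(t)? (s - 1)/(s * (s - 2))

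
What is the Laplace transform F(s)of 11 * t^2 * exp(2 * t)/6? 11/(3 * (s - 2)^3)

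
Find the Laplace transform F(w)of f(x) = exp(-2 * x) 1/(w + 2)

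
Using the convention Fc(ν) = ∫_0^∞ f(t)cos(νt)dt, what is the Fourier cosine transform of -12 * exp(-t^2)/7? -6 * sqrt(pi) * exp(-ν^2/4)/7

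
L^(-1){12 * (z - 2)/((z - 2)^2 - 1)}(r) 12 * exp(2 * r) * cosh(r)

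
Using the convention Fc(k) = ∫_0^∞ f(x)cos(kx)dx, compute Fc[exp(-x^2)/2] sqrt(pi) * exp(-k^2/4)/4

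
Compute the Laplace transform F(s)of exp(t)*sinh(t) 1/(s*(s - 2))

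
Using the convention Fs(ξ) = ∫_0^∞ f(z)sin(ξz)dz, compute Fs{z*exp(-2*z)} 4*ξ/(ξ^2 + 4)^2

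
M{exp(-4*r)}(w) gamma(w)/4^w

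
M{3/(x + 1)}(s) 3*pi*csc(pi*s)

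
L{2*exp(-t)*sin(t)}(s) 2/((s + 1)^2 + 1)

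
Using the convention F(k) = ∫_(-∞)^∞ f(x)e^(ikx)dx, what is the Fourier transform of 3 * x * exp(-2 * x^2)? 3 * sqrt(2) * I * sqrt(pi) * k * exp(-k^2/8)/8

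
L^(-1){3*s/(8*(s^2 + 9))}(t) 3*cos(3*t)/8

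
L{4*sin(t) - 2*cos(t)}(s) 4/(s^2 + 1) - 2*s/(s^2 + 1)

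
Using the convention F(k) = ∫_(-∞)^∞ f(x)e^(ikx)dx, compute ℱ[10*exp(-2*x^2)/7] 5*sqrt(2)*sqrt(pi)*exp(-k^2/8)/7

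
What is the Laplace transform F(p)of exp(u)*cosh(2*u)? (p - 1)/((p - 1)^2 - 4)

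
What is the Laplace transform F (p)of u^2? 2/p^3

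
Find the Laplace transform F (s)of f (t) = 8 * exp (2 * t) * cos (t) 8 * (s - 2)/ ( (s - 2)^2 + 1)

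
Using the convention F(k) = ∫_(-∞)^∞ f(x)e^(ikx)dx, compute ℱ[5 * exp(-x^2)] 5 * sqrt(pi) * exp(-k^2/4)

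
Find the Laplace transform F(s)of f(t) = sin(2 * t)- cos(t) 2/(s^2 + 4)- s/(s^2 + 1)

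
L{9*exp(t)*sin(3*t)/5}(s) 27/(5*((s - 1)^2+9))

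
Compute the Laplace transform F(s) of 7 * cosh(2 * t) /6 7 * s/(6 * (s^2-4) ) 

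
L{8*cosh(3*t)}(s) 8*s/(s^2-9)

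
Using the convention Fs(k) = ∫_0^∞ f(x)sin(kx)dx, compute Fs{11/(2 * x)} 11 * pi/4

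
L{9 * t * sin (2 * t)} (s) 36 * s/ (s^2 + 4)^2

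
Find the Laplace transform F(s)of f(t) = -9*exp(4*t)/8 -9/(8*s - 32)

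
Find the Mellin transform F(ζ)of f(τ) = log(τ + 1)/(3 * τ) -pi * csc(pi * ζ)/(3 * ζ - 3)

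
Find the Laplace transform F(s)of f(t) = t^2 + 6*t 6/s^2 + 2/s^3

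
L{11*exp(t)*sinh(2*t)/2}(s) 11/((s - 1)^2 - 4)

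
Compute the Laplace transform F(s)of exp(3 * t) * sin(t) 1/((s - 3)^2 + 1)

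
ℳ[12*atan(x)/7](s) -6*pi*sec(pi*s/2)/(7*s)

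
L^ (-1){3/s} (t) 3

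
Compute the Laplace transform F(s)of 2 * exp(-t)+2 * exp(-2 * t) 2/(s+1)+2/(s+2)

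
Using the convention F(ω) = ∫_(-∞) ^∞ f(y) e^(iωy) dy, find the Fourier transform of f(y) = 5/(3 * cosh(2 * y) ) 5 * pi/(6 * cosh(pi * ω/4) ) 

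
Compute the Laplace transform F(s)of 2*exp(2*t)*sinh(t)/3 2/(3*((s - 2)^2 - 1))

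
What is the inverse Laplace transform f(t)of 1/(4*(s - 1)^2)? t*exp(t)/4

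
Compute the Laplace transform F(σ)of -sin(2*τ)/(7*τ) -atan(2/σ)/7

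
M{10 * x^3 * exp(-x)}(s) 10 * gamma(s + 3)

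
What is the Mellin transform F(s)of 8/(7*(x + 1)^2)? -8*pi*(s - 1)/(7*sin(pi*s))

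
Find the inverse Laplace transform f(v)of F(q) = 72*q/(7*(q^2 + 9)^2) 12*v*sin(3*v)/7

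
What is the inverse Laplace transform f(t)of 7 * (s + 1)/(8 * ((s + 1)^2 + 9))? 7 * exp(-t) * cos(3 * t)/8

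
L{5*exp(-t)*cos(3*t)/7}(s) 5*(s + 1)/(7*((s + 1)^2 + 9))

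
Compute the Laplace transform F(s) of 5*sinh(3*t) 15/(s^2 - 9) 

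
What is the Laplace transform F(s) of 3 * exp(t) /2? 3/(2 * (s - 1) ) 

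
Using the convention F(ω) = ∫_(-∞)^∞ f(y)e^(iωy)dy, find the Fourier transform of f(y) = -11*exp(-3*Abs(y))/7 -66/(7*ω^2 + 63)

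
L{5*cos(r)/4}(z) 5*z/(4*(z^2 + 1))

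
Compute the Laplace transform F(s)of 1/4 1/(4 * s)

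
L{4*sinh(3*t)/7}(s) 12/(7*(s^2 - 9))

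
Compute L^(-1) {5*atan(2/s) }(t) 5*sin(2*t) /t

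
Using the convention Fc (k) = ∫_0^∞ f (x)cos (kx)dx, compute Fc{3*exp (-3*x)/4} 9/ (4*(k^2 + 9))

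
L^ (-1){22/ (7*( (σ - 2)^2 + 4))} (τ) 11*exp (2*τ)*sin (2*τ)/7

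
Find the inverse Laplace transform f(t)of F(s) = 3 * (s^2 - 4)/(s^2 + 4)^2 3 * t * cos(2 * t)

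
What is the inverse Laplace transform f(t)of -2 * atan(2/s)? -2 * sin(2 * t)/t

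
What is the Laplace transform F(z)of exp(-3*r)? 1/(z + 3)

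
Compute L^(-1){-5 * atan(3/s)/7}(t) -5 * sin(3 * t)/(7 * t)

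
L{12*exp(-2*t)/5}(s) 12/(5*(s+2))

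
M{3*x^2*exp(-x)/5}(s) 3*gamma(s + 2)/5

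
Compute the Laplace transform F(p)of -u -1/p^2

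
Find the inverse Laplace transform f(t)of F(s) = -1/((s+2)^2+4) -exp(-2 * t) * sin(2 * t)/2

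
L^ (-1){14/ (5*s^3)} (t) 7*t^2/5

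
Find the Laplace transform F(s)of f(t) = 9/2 9/(2*s)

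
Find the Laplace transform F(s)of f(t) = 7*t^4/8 21/s^5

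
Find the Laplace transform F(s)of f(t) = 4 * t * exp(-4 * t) 4/(s+4)^2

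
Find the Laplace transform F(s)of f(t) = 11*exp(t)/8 11/(8*(s - 1))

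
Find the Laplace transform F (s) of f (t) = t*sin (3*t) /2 3*s/ (s^2 + 9) ^2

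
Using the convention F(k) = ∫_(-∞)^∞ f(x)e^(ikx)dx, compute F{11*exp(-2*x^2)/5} 11*sqrt(2)*sqrt(pi)*exp(-k^2/8)/10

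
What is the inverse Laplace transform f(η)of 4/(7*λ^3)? 2*η^2/7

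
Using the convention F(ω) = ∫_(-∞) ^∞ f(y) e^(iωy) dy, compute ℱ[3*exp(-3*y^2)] sqrt(3)*sqrt(pi)*exp(-ω^2/12) 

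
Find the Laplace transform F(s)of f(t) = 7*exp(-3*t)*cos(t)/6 7*(s+3)/(6*((s+3)^2+1))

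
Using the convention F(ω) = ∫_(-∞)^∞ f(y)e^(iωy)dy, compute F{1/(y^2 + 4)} pi*exp(-2*Abs(ω))/2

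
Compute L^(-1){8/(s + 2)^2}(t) 8*t*exp(-2*t)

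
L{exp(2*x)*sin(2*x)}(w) 2/((w - 2)^2 + 4)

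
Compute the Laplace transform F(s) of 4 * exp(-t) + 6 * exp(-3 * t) 6/(s + 3) + 4/(s + 1) 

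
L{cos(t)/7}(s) s/(7*(s^2 + 1))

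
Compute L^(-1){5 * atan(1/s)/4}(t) 5 * sin(t)/(4 * t)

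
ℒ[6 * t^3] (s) 36/s^4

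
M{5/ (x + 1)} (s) 5*pi*csc (pi*s)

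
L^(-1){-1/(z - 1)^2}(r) -r*exp(r)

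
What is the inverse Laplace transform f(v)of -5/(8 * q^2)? -5 * v/8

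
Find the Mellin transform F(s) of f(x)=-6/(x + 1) -6 * pi * csc(pi * s) 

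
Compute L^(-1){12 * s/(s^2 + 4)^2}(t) 3 * t * sin(2 * t)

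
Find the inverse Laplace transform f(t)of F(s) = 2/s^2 2*t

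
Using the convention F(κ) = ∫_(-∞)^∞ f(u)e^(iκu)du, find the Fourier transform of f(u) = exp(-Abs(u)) 2/(κ^2 + 1)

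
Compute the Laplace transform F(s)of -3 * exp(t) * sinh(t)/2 -3/(2 * s * (s - 2))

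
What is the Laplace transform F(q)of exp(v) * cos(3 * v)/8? (q - 1)/(8 * ((q - 1)^2+9))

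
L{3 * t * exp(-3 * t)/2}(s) 3/(2 * (s + 3)^2)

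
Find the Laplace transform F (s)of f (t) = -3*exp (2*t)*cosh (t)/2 3*(2 - s)/ (2*( (s - 2)^2 - 1))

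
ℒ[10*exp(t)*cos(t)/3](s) 10*(s - 1)/(3*((s - 1)^2+1))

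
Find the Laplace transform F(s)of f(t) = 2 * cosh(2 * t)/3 2 * s/(3 * (s^2-4))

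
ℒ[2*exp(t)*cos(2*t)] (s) 2*(s - 1)/((s - 1)^2 + 4)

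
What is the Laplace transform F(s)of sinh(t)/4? 1/(4 * (s^2 - 1))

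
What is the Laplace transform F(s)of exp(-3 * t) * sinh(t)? 1/((s+3)^2 - 1)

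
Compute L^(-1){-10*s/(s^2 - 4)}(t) -10*cosh(2*t)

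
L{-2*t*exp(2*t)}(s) -2/(s - 2)^2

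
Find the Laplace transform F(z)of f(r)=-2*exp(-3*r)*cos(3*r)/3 2*(-z - 3)/(3*((z + 3)^2 + 9))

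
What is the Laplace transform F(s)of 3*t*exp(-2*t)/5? 3/(5*(s + 2)^2)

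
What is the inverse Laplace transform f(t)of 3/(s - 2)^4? t^3*exp(2*t)/2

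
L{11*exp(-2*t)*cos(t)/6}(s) 11*(s+2)/(6*((s+2)^2+1))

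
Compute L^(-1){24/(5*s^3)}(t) 12*t^2/5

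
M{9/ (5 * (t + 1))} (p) 9 * pi * csc (pi * p)/5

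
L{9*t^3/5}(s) 54/(5*s^4)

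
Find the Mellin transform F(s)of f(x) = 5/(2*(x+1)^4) 5*gamma(s)*gamma(4 - s)/12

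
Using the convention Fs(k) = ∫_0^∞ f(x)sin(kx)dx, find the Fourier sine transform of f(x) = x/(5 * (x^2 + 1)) pi * exp(-k)/10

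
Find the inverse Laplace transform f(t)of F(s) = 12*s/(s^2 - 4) 12*cosh(2*t)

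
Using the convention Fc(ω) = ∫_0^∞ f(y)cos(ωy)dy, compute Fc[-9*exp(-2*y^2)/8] -9*sqrt(2)*sqrt(pi)*exp(-ω^2/8)/32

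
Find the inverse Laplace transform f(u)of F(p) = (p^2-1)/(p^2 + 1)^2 u*cos(u)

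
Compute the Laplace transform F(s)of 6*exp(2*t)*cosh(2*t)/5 6*(s - 2)/(5*s*(s - 4))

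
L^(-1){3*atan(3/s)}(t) 3*sin(3*t)/t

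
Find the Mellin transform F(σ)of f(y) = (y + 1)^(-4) gamma(σ) * gamma(4 - σ)/6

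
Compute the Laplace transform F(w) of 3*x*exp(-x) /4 3/(4*(w + 1) ^2) 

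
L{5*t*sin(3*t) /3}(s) 10*s/(s^2 + 9) ^2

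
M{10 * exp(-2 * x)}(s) 10 * gamma(s)/2^s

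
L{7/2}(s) 7/(2*s)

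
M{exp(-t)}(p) gamma(p)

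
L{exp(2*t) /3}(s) 1/(3*(s - 2) ) 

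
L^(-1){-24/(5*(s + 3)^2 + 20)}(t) -12*exp(-3*t)*sin(2*t)/5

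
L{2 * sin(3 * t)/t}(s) 2 * atan(3/s)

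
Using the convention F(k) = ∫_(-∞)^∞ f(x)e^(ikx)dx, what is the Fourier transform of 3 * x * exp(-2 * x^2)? 3 * sqrt(2) * I * sqrt(pi) * k * exp(-k^2/8)/8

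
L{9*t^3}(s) 54/s^4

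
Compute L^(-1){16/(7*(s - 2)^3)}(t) 8*t^2*exp(2*t)/7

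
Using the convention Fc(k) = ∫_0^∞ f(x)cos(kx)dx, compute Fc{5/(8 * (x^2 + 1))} 5 * pi * exp(-k)/16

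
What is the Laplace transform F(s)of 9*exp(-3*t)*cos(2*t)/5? 9*(s+3)/(5*((s+3)^2+4))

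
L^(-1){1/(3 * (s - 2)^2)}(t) t * exp(2 * t)/3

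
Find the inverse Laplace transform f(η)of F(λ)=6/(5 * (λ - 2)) 6 * exp(2 * η)/5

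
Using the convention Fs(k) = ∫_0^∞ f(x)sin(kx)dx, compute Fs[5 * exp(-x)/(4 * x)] 5 * atan(k)/4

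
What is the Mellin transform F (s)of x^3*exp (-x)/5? gamma (s + 3)/5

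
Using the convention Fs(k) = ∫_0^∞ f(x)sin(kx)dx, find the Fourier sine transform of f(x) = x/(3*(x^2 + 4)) pi*exp(-2*k)/6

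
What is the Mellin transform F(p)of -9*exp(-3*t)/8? -3^(2 - p)*gamma(p)/8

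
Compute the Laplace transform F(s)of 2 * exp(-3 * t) 2/(s + 3)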